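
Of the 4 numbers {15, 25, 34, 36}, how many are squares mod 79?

(15/79) = -1 → non-residue.
(25/79) = +1 → QR.
(34/79) = -1 → non-residue.
(36/79) = +1 → QR.
Total quadratic residues among the 4: 2.

2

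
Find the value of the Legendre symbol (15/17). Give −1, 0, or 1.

Euler's criterion: (15/17) ≡ 15^8 (mod 17).
15^2 ≡ 4 (mod 17)
15^4 ≡ 16 (mod 17)
15^8 ≡ 1 (mod 17)
15^8 = 15^(8) ≡ 1 (mod 17).
Result is 1, so (15/17) = 1.

1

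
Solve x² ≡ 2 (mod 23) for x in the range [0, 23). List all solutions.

5, 18

Since 23 ≡ 3 (mod 4), a square root of 2 is 2^((23+1)/4) = 2^6 mod 23.
Repeated squaring: 2^2≡4, 2^4≡16 (mod 23).
2^6 = 2^(4+2) ≡ 18 (mod 23).
Check: 18² = 324 ≡ 2 (mod 23). The two roots are 5 and 18.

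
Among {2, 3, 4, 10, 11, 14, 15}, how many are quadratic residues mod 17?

3

(2/17) = +1 → QR.
(3/17) = -1 → non-residue.
(4/17) = +1 → QR.
(10/17) = -1 → non-residue.
(11/17) = -1 → non-residue.
(14/17) = -1 → non-residue.
(15/17) = +1 → QR.
Total quadratic residues among the 7: 3.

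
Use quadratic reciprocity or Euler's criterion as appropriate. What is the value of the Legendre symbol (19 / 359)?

Euler's criterion: (19/359) ≡ 19^179 (mod 359).
19^2 ≡ 2 (mod 359)
19^4 ≡ 4 (mod 359)
19^8 ≡ 16 (mod 359)
19^16 ≡ 256 (mod 359)
19^32 ≡ 198 (mod 359)
19^64 ≡ 73 (mod 359)
19^128 ≡ 303 (mod 359)
19^179 = 19^(128+32+16+2+1) ≡ 358 (mod 359).
Result is 358 ≡ −1, so (19/359) = −1.

-1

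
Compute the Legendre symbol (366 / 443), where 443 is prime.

Euler's criterion: (366/443) ≡ 366^221 (mod 443).
366^2 ≡ 170 (mod 443)
366^4 ≡ 105 (mod 443)
366^8 ≡ 393 (mod 443)
366^16 ≡ 285 (mod 443)
366^32 ≡ 156 (mod 443)
366^64 ≡ 414 (mod 443)
366^128 ≡ 398 (mod 443)
366^221 = 366^(128+64+16+8+4+1) ≡ 442 (mod 443).
Result is 442 ≡ −1, so (366/443) = −1.

-1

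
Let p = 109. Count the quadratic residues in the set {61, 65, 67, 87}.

2

(61/109) = +1 → QR.
(65/109) = -1 → non-residue.
(67/109) = -1 → non-residue.
(87/109) = +1 → QR.
Total quadratic residues among the 4: 2.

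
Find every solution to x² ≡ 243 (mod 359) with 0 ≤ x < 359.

31, 328

Since 359 ≡ 3 (mod 4), a square root of 243 is 243^((359+1)/4) = 243^90 mod 359.
Repeated squaring: 243^2≡173, 243^4≡132, 243^8≡192, 243^16≡246, 243^32≡204, 243^64≡331 (mod 359).
243^90 = 243^(64+16+8+2) ≡ 328 (mod 359).
Check: 328² = 107584 ≡ 243 (mod 359). The two roots are 31 and 328.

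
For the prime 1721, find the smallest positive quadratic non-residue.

(2/1721) = +1, so 2 is a residue.
(3/1721) = −1, so 3 is the smallest positive non-residue mod 1721.

3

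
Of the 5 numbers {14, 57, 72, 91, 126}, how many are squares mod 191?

(14/191) = -1 → non-residue.
(57/191) = -1 → non-residue.
(72/191) = +1 → QR.
(91/191) = -1 → non-residue.
(126/191) = -1 → non-residue.
Total quadratic residues among the 5: 1.

1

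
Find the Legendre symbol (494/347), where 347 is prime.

First reduce: 494 ≡ 147 (mod 347).
Reciprocity: 147 ≡ 3 and 347 ≡ 3 (mod 4), so (147/347) = −(347/147).
Reduce top mod 147: now compute (53/147).
Reciprocity: 53 ≡ 1 and 147 ≡ 3 (mod 4), so (53/147) = +(147/53).
Reduce top mod 53: now compute (41/53).
Reciprocity: 41 ≡ 1 and 53 ≡ 1 (mod 4), so (41/53) = +(53/41).
Reduce top mod 41: now compute (12/41).
Pull out 2^2: since 41 ≡ 1 (mod 8), (2/41) = +1, so (2/41)^2 = +1.
Reciprocity: 3 ≡ 3 and 41 ≡ 1 (mod 4), so (3/41) = +(41/3).
Reduce top mod 3: now compute (2/3).
Pull out 2: since 3 ≡ 3 (mod 8), (2/3) = -1.
Reached (1/3) = 1. Collecting the sign flips along the way, the symbol is +1.

1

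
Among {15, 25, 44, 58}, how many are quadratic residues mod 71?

3

(15/71) = +1 → QR.
(25/71) = +1 → QR.
(44/71) = -1 → non-residue.
(58/71) = +1 → QR.
Total quadratic residues among the 4: 3.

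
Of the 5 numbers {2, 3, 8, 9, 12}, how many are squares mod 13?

3

(2/13) = -1 → non-residue.
(3/13) = +1 → QR.
(8/13) = -1 → non-residue.
(9/13) = +1 → QR.
(12/13) = +1 → QR.
Total quadratic residues among the 5: 3.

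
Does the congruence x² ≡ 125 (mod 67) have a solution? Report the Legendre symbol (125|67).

First reduce: 125 ≡ 58 (mod 67).
Pull out 2: since 67 ≡ 3 (mod 8), (2/67) = -1.
Reciprocity: 29 ≡ 1 and 67 ≡ 3 (mod 4), so (29/67) = +(67/29).
Reduce top mod 29: now compute (9/29).
Reciprocity: 9 ≡ 1 and 29 ≡ 1 (mod 4), so (9/29) = +(29/9).
Reduce top mod 9: now compute (2/9).
Pull out 2: since 9 ≡ 1 (mod 8), (2/9) = +1.
Reached (1/9) = 1. Collecting the sign flips along the way, the symbol is -1.

-1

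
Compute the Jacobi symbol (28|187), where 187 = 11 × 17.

Pull out 2^2: since 187 ≡ 3 (mod 8), (2/187) = -1, so (2/187)^2 = +1.
Reciprocity: 7 ≡ 3 and 187 ≡ 3 (mod 4), so (7/187) = −(187/7).
Reduce top mod 7: now compute (5/7).
Reciprocity: 5 ≡ 1 and 7 ≡ 3 (mod 4), so (5/7) = +(7/5).
Reduce top mod 5: now compute (2/5).
Pull out 2: since 5 ≡ 5 (mod 8), (2/5) = -1.
Reached (1/5) = 1. Collecting the sign flips along the way, the symbol is +1.

1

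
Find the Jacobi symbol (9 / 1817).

1

Reciprocity: 9 ≡ 1 and 1817 ≡ 1 (mod 4), so (9/1817) = +(1817/9).
Reduce top mod 9: now compute (8/9).
Pull out 2^3: since 9 ≡ 1 (mod 8), (2/9) = +1, so (2/9)^3 = +1.
Reached (1/9) = 1. Collecting the sign flips along the way, the symbol is +1.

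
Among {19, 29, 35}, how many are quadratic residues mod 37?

(19/37) = -1 → non-residue.
(29/37) = -1 → non-residue.
(35/37) = -1 → non-residue.
Total quadratic residues among the 3: 0.

0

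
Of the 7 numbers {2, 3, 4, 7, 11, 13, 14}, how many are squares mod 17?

3

(2/17) = +1 → QR.
(3/17) = -1 → non-residue.
(4/17) = +1 → QR.
(7/17) = -1 → non-residue.
(11/17) = -1 → non-residue.
(13/17) = +1 → QR.
(14/17) = -1 → non-residue.
Total quadratic residues among the 7: 3.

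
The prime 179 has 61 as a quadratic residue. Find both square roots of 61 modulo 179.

47, 132

Since 179 ≡ 3 (mod 4), a square root of 61 is 61^((179+1)/4) = 61^45 mod 179.
Repeated squaring: 61^2≡141, 61^4≡12, 61^8≡144, 61^16≡151, 61^32≡68 (mod 179).
61^45 = 61^(32+8+4+1) ≡ 47 (mod 179).
Check: 47² = 2209 ≡ 61 (mod 179). The two roots are 47 and 132.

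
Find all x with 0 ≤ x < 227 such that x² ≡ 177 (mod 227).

Since 227 ≡ 3 (mod 4), a square root of 177 is 177^((227+1)/4) = 177^57 mod 227.
Repeated squaring: 177^2≡3, 177^4≡9, 177^8≡81, 177^16≡205, 177^32≡30 (mod 227).
177^57 = 177^(32+16+8+1) ≡ 75 (mod 227).
Check: 75² = 5625 ≡ 177 (mod 227). The two roots are 75 and 152.

75, 152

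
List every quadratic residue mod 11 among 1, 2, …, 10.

1, 3, 4, 5, 9

Square k = 1,…,5 (k and 11−k give the same square):
1²=1, 2²=4, 3²=9, 4²≡5, 5²≡3 (mod 11).
So the quadratic residues mod 11 are {1, 3, 4, 5, 9}.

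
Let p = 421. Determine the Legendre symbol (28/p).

1

Pull out 2^2: since 421 ≡ 5 (mod 8), (2/421) = -1, so (2/421)^2 = +1.
Reciprocity: 7 ≡ 3 and 421 ≡ 1 (mod 4), so (7/421) = +(421/7).
Reduce top mod 7: now compute (1/7).
Reached (1/7) = 1. Collecting the sign flips along the way, the symbol is +1.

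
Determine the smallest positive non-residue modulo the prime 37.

2

(2/37) = −1, so 2 is the smallest positive non-residue mod 37.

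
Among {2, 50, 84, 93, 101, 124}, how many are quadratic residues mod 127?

(2/127) = +1 → QR.
(50/127) = +1 → QR.
(84/127) = +1 → QR.
(93/127) = -1 → non-residue.
(101/127) = -1 → non-residue.
(124/127) = +1 → QR.
Total quadratic residues among the 6: 4.

4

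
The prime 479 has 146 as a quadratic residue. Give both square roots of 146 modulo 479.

Since 479 ≡ 3 (mod 4), a square root of 146 is 146^((479+1)/4) = 146^120 mod 479.
Repeated squaring: 146^2≡240, 146^4≡120, 146^8≡30, 146^16≡421, 146^32≡11, 146^64≡121 (mod 479).
146^120 = 146^(64+32+16+8) ≡ 25 (mod 479).
Check: 25² = 625 ≡ 146 (mod 479). The two roots are 25 and 454.

25, 454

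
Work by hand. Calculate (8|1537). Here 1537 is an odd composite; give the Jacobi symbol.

Pull out 2^3: since 1537 ≡ 1 (mod 8), (2/1537) = +1, so (2/1537)^3 = +1.
Reached (1/1537) = 1. Collecting the sign flips along the way, the symbol is +1.

1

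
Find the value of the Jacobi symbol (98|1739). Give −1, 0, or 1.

-1

Pull out 2: since 1739 ≡ 3 (mod 8), (2/1739) = -1.
Reciprocity: 49 ≡ 1 and 1739 ≡ 3 (mod 4), so (49/1739) = +(1739/49).
Reduce top mod 49: now compute (24/49).
Pull out 2^3: since 49 ≡ 1 (mod 8), (2/49) = +1, so (2/49)^3 = +1.
Reciprocity: 3 ≡ 3 and 49 ≡ 1 (mod 4), so (3/49) = +(49/3).
Reduce top mod 3: now compute (1/3).
Reached (1/3) = 1. Collecting the sign flips along the way, the symbol is -1.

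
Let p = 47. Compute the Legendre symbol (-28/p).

Euler's criterion: (-28/47) ≡ 19^23 (mod 47).
19^2 ≡ 32 (mod 47)
19^4 ≡ 37 (mod 47)
19^8 ≡ 6 (mod 47)
19^16 ≡ 36 (mod 47)
19^23 = 19^(16+4+2+1) ≡ 46 (mod 47).
Result is 46 ≡ −1, so (-28/47) = −1.

-1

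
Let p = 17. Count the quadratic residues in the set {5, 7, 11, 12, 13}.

1

(5/17) = -1 → non-residue.
(7/17) = -1 → non-residue.
(11/17) = -1 → non-residue.
(12/17) = -1 → non-residue.
(13/17) = +1 → QR.
Total quadratic residues among the 5: 1.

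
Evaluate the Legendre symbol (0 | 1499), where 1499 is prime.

Top reduces to 0: gcd > 1, so the symbol is 0.

0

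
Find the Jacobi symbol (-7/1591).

First reduce: -7 ≡ 1584 (mod 1591).
Pull out 2^4: since 1591 ≡ 7 (mod 8), (2/1591) = +1, so (2/1591)^4 = +1.
Reciprocity: 99 ≡ 3 and 1591 ≡ 3 (mod 4), so (99/1591) = −(1591/99).
Reduce top mod 99: now compute (7/99).
Reciprocity: 7 ≡ 3 and 99 ≡ 3 (mod 4), so (7/99) = −(99/7).
Reduce top mod 7: now compute (1/7).
Reached (1/7) = 1. Collecting the sign flips along the way, the symbol is +1.

1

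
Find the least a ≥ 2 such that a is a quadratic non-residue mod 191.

(2/191) = +1, so 2 is a residue.
(3/191) = +1, so 3 is a residue.
(4/191) = +1, so 4 is a residue.
(5/191) = +1, so 5 is a residue.
(6/191) = +1, so 6 is a residue.
(7/191) = −1, so 7 is the smallest positive non-residue mod 191.

7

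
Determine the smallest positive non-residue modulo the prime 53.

(2/53) = −1, so 2 is the smallest positive non-residue mod 53.

2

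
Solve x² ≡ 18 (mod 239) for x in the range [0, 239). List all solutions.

Since 239 ≡ 3 (mod 4), a square root of 18 is 18^((239+1)/4) = 18^60 mod 239.
Repeated squaring: 18^2≡85, 18^4≡55, 18^8≡157, 18^16≡32, 18^32≡68 (mod 239).
18^60 = 18^(32+16+8+4) ≡ 58 (mod 239).
Check: 58² = 3364 ≡ 18 (mod 239). The two roots are 58 and 181.

58, 181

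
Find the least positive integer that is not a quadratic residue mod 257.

(2/257) = +1, so 2 is a residue.
(3/257) = −1, so 3 is the smallest positive non-residue mod 257.

3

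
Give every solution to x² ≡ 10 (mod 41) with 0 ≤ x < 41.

16, 25

41 ≡ 1 (mod 4), so we find a root by search.
Trying successive values, 16² = 256 ≡ 10 (mod 41). The other root is 41 − 16 = 25.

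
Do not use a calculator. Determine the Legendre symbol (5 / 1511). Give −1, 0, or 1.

1

Reciprocity: 5 ≡ 1 and 1511 ≡ 3 (mod 4), so (5/1511) = +(1511/5).
Reduce top mod 5: now compute (1/5).
Reached (1/5) = 1. Collecting the sign flips along the way, the symbol is +1.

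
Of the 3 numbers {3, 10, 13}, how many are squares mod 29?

1

(3/29) = -1 → non-residue.
(10/29) = -1 → non-residue.
(13/29) = +1 → QR.
Total quadratic residues among the 3: 1.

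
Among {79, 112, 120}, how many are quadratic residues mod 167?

1

(79/167) = -1 → non-residue.
(112/167) = +1 → QR.
(120/167) = -1 → non-residue.
Total quadratic residues among the 3: 1.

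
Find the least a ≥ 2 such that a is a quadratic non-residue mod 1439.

(2/1439) = +1, so 2 is a residue.
(3/1439) = +1, so 3 is a residue.
(4/1439) = +1, so 4 is a residue.
(5/1439) = +1, so 5 is a residue.
(6/1439) = +1, so 6 is a residue.
(7/1439) = −1, so 7 is the smallest positive non-residue mod 1439.

7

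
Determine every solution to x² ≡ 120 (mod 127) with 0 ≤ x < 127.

Since 127 ≡ 3 (mod 4), a square root of 120 is 120^((127+1)/4) = 120^32 mod 127.
Repeated squaring: 120^2≡49, 120^4≡115, 120^8≡17, 120^16≡35, 120^32≡82 (mod 127).
120^32 = 120^(32) ≡ 82 (mod 127).
Check: 82² = 6724 ≡ 120 (mod 127). The two roots are 45 and 82.

45, 82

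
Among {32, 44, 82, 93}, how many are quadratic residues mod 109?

2

(32/109) = -1 → non-residue.
(44/109) = -1 → non-residue.
(82/109) = +1 → QR.
(93/109) = +1 → QR.
Total quadratic residues among the 4: 2.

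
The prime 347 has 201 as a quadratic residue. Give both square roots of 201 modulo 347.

Since 347 ≡ 3 (mod 4), a square root of 201 is 201^((347+1)/4) = 201^87 mod 347.
Repeated squaring: 201^2≡149, 201^4≡340, 201^8≡49, 201^16≡319, 201^32≡90, 201^64≡119 (mod 347).
201^87 = 201^(64+16+4+2+1) ≡ 44 (mod 347).
Check: 44² = 1936 ≡ 201 (mod 347). The two roots are 44 and 303.

44, 303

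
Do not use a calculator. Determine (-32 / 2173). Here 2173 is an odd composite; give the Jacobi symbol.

-1

First reduce: -32 ≡ 2141 (mod 2173).
Reciprocity: 2141 ≡ 1 and 2173 ≡ 1 (mod 4), so (2141/2173) = +(2173/2141).
Reduce top mod 2141: now compute (32/2141).
Pull out 2^5: since 2141 ≡ 5 (mod 8), (2/2141) = -1, so (2/2141)^5 = -1.
Reached (1/2141) = 1. Collecting the sign flips along the way, the symbol is -1.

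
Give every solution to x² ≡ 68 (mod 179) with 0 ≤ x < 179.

28, 151

Since 179 ≡ 3 (mod 4), a square root of 68 is 68^((179+1)/4) = 68^45 mod 179.
Repeated squaring: 68^2≡149, 68^4≡5, 68^8≡25, 68^16≡88, 68^32≡47 (mod 179).
68^45 = 68^(32+8+4+1) ≡ 151 (mod 179).
Check: 151² = 22801 ≡ 68 (mod 179). The two roots are 28 and 151.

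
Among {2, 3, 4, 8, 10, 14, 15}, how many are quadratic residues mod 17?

(2/17) = +1 → QR.
(3/17) = -1 → non-residue.
(4/17) = +1 → QR.
(8/17) = +1 → QR.
(10/17) = -1 → non-residue.
(14/17) = -1 → non-residue.
(15/17) = +1 → QR.
Total quadratic residues among the 7: 4.

4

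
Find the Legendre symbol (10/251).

Pull out 2: since 251 ≡ 3 (mod 8), (2/251) = -1.
Reciprocity: 5 ≡ 1 and 251 ≡ 3 (mod 4), so (5/251) = +(251/5).
Reduce top mod 5: now compute (1/5).
Reached (1/5) = 1. Collecting the sign flips along the way, the symbol is -1.

-1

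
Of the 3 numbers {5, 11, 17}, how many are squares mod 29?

1

(5/29) = +1 → QR.
(11/29) = -1 → non-residue.
(17/29) = -1 → non-residue.
Total quadratic residues among the 3: 1.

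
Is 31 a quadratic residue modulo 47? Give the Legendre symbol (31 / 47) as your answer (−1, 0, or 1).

Euler's criterion: (31/47) ≡ 31^23 (mod 47).
31^2 ≡ 21 (mod 47)
31^4 ≡ 18 (mod 47)
31^8 ≡ 42 (mod 47)
31^16 ≡ 25 (mod 47)
31^23 = 31^(16+4+2+1) ≡ 46 (mod 47).
Result is 46 ≡ −1, so (31/47) = −1.

-1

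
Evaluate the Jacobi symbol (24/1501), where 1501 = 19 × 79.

Pull out 2^3: since 1501 ≡ 5 (mod 8), (2/1501) = -1, so (2/1501)^3 = -1.
Reciprocity: 3 ≡ 3 and 1501 ≡ 1 (mod 4), so (3/1501) = +(1501/3).
Reduce top mod 3: now compute (1/3).
Reached (1/3) = 1. Collecting the sign flips along the way, the symbol is -1.

-1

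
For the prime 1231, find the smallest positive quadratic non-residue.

3

(2/1231) = +1, so 2 is a residue.
(3/1231) = −1, so 3 is the smallest positive non-residue mod 1231.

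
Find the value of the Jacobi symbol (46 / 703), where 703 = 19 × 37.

Pull out 2: since 703 ≡ 7 (mod 8), (2/703) = +1.
Reciprocity: 23 ≡ 3 and 703 ≡ 3 (mod 4), so (23/703) = −(703/23).
Reduce top mod 23: now compute (13/23).
Reciprocity: 13 ≡ 1 and 23 ≡ 3 (mod 4), so (13/23) = +(23/13).
Reduce top mod 13: now compute (10/13).
Pull out 2: since 13 ≡ 5 (mod 8), (2/13) = -1.
Reciprocity: 5 ≡ 1 and 13 ≡ 1 (mod 4), so (5/13) = +(13/5).
Reduce top mod 5: now compute (3/5).
Reciprocity: 3 ≡ 3 and 5 ≡ 1 (mod 4), so (3/5) = +(5/3).
Reduce top mod 3: now compute (2/3).
Pull out 2: since 3 ≡ 3 (mod 8), (2/3) = -1.
Reached (1/3) = 1. Collecting the sign flips along the way, the symbol is -1.

-1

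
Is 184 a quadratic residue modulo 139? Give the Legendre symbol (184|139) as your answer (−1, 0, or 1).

1

First reduce: 184 ≡ 45 (mod 139).
Reciprocity: 45 ≡ 1 and 139 ≡ 3 (mod 4), so (45/139) = +(139/45).
Reduce top mod 45: now compute (4/45).
Pull out 2^2: since 45 ≡ 5 (mod 8), (2/45) = -1, so (2/45)^2 = +1.
Reached (1/45) = 1. Collecting the sign flips along the way, the symbol is +1.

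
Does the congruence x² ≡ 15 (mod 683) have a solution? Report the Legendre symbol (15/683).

-1

Reciprocity: 15 ≡ 3 and 683 ≡ 3 (mod 4), so (15/683) = −(683/15).
Reduce top mod 15: now compute (8/15).
Pull out 2^3: since 15 ≡ 7 (mod 8), (2/15) = +1, so (2/15)^3 = +1.
Reached (1/15) = 1. Collecting the sign flips along the way, the symbol is -1.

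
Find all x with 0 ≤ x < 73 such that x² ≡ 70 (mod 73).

17, 56

73 ≡ 1 (mod 4), so we find a root by search.
Trying successive values, 17² = 289 ≡ 70 (mod 73). The other root is 73 − 17 = 56.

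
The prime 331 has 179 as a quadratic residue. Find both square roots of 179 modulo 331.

Since 331 ≡ 3 (mod 4), a square root of 179 is 179^((331+1)/4) = 179^83 mod 331.
Repeated squaring: 179^2≡265, 179^4≡53, 179^8≡161, 179^16≡103, 179^32≡17, 179^64≡289 (mod 331).
179^83 = 179^(64+16+2+1) ≡ 302 (mod 331).
Check: 302² = 91204 ≡ 179 (mod 331). The two roots are 29 and 302.

29, 302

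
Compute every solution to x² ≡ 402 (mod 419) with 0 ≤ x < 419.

54, 365

Since 419 ≡ 3 (mod 4), a square root of 402 is 402^((419+1)/4) = 402^105 mod 419.
Repeated squaring: 402^2≡289, 402^4≡140, 402^8≡326, 402^16≡269, 402^32≡293, 402^64≡373 (mod 419).
402^105 = 402^(64+32+8+1) ≡ 365 (mod 419).
Check: 365² = 133225 ≡ 402 (mod 419). The two roots are 54 and 365.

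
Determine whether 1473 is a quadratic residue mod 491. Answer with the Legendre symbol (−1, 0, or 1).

0

First reduce: 1473 ≡ 0 (mod 491).
Top reduces to 0: gcd > 1, so the symbol is 0.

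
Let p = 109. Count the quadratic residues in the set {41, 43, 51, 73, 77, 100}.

3

(41/109) = -1 → non-residue.
(43/109) = +1 → QR.
(51/109) = -1 → non-residue.
(73/109) = +1 → QR.
(77/109) = -1 → non-residue.
(100/109) = +1 → QR.
Total quadratic residues among the 6: 3.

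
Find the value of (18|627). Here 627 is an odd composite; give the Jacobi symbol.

Pull out 2: since 627 ≡ 3 (mod 8), (2/627) = -1.
Reciprocity: 9 ≡ 1 and 627 ≡ 3 (mod 4), so (9/627) = +(627/9).
Reduce top mod 9: now compute (6/9).
Pull out 2: since 9 ≡ 1 (mod 8), (2/9) = +1.
Reciprocity: 3 ≡ 3 and 9 ≡ 1 (mod 4), so (3/9) = +(9/3).
Reduce top mod 3: now compute (0/3).
Top reduces to 0: gcd > 1, so the symbol is 0.

0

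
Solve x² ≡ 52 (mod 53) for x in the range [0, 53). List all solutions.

23, 30

53 ≡ 1 (mod 4), so we find a root by search.
Trying successive values, 23² = 529 ≡ 52 (mod 53). The other root is 53 − 23 = 30.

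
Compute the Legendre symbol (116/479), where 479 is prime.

Euler's criterion: (116/479) ≡ 116^239 (mod 479).
116^2 ≡ 44 (mod 479)
116^4 ≡ 20 (mod 479)
116^8 ≡ 400 (mod 479)
116^16 ≡ 14 (mod 479)
116^32 ≡ 196 (mod 479)
116^64 ≡ 96 (mod 479)
116^128 ≡ 115 (mod 479)
116^239 = 116^(128+64+32+8+4+2+1) ≡ 478 (mod 479).
Result is 478 ≡ −1, so (116/479) = −1.

-1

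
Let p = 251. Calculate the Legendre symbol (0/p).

Top reduces to 0: gcd > 1, so the symbol is 0.

0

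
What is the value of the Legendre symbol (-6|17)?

Euler's criterion: (-6/17) ≡ 11^8 (mod 17).
11^2 ≡ 2 (mod 17)
11^4 ≡ 4 (mod 17)
11^8 ≡ 16 (mod 17)
11^8 = 11^(8) ≡ 16 (mod 17).
Result is 16 ≡ −1, so (-6/17) = −1.

-1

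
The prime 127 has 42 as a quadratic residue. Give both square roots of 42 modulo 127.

13, 114

Since 127 ≡ 3 (mod 4), a square root of 42 is 42^((127+1)/4) = 42^32 mod 127.
Repeated squaring: 42^2≡113, 42^4≡69, 42^8≡62, 42^16≡34, 42^32≡13 (mod 127).
42^32 = 42^(32) ≡ 13 (mod 127).
Check: 13² = 169 ≡ 42 (mod 127). The two roots are 13 and 114.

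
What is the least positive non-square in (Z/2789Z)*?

(2/2789) = −1, so 2 is the smallest positive non-residue mod 2789.

2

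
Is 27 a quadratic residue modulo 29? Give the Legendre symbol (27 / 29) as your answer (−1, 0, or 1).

-1

Euler's criterion: (27/29) ≡ 27^14 (mod 29).
27^2 ≡ 4 (mod 29)
27^4 ≡ 16 (mod 29)
27^8 ≡ 24 (mod 29)
27^14 = 27^(8+4+2) ≡ 28 (mod 29).
Result is 28 ≡ −1, so (27/29) = −1.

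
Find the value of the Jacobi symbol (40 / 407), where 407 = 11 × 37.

-1

Pull out 2^3: since 407 ≡ 7 (mod 8), (2/407) = +1, so (2/407)^3 = +1.
Reciprocity: 5 ≡ 1 and 407 ≡ 3 (mod 4), so (5/407) = +(407/5).
Reduce top mod 5: now compute (2/5).
Pull out 2: since 5 ≡ 5 (mod 8), (2/5) = -1.
Reached (1/5) = 1. Collecting the sign flips along the way, the symbol is -1.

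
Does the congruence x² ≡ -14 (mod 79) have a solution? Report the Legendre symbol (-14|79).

1

First reduce: -14 ≡ 65 (mod 79).
Reciprocity: 65 ≡ 1 and 79 ≡ 3 (mod 4), so (65/79) = +(79/65).
Reduce top mod 65: now compute (14/65).
Pull out 2: since 65 ≡ 1 (mod 8), (2/65) = +1.
Reciprocity: 7 ≡ 3 and 65 ≡ 1 (mod 4), so (7/65) = +(65/7).
Reduce top mod 7: now compute (2/7).
Pull out 2: since 7 ≡ 7 (mod 8), (2/7) = +1.
Reached (1/7) = 1. Collecting the sign flips along the way, the symbol is +1.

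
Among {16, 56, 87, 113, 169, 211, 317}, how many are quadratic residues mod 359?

3

(16/359) = +1 → QR.
(56/359) = -1 → non-residue.
(87/359) = -1 → non-residue.
(113/359) = -1 → non-residue.
(169/359) = +1 → QR.
(211/359) = -1 → non-residue.
(317/359) = +1 → QR.
Total quadratic residues among the 7: 3.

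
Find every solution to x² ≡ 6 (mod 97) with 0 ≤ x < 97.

43, 54

97 ≡ 1 (mod 4), so we find a root by search.
Trying successive values, 43² = 1849 ≡ 6 (mod 97). The other root is 97 − 43 = 54.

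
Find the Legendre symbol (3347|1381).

1

First reduce: 3347 ≡ 585 (mod 1381).
Reciprocity: 585 ≡ 1 and 1381 ≡ 1 (mod 4), so (585/1381) = +(1381/585).
Reduce top mod 585: now compute (211/585).
Reciprocity: 211 ≡ 3 and 585 ≡ 1 (mod 4), so (211/585) = +(585/211).
Reduce top mod 211: now compute (163/211).
Reciprocity: 163 ≡ 3 and 211 ≡ 3 (mod 4), so (163/211) = −(211/163).
Reduce top mod 163: now compute (48/163).
Pull out 2^4: since 163 ≡ 3 (mod 8), (2/163) = -1, so (2/163)^4 = +1.
Reciprocity: 3 ≡ 3 and 163 ≡ 3 (mod 4), so (3/163) = −(163/3).
Reduce top mod 3: now compute (1/3).
Reached (1/3) = 1. Collecting the sign flips along the way, the symbol is +1.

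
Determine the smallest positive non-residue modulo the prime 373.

2

(2/373) = −1, so 2 is the smallest positive non-residue mod 373.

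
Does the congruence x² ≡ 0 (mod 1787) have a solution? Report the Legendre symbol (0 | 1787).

Top reduces to 0: gcd > 1, so the symbol is 0.

0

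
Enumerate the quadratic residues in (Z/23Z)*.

Square k = 1,…,11 (k and 23−k give the same square):
1²=1, 2²=4, 3²=9, 4²=16, 5²≡2, 6²≡13, 7²≡3, 8²≡18, 9²≡12, 10²≡8, 11²≡6 (mod 23).
So the quadratic residues mod 23 are {1, 2, 3, 4, 6, 8, 9, 12, 13, 16, 18}.

1,2,3,4,6,8,9,12,13,16,18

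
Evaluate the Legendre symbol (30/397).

1

Pull out 2: since 397 ≡ 5 (mod 8), (2/397) = -1.
Reciprocity: 15 ≡ 3 and 397 ≡ 1 (mod 4), so (15/397) = +(397/15).
Reduce top mod 15: now compute (7/15).
Reciprocity: 7 ≡ 3 and 15 ≡ 3 (mod 4), so (7/15) = −(15/7).
Reduce top mod 7: now compute (1/7).
Reached (1/7) = 1. Collecting the sign flips along the way, the symbol is +1.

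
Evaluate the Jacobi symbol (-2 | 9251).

1

First reduce: -2 ≡ 9249 (mod 9251).
Reciprocity: 9249 ≡ 1 and 9251 ≡ 3 (mod 4), so (9249/9251) = +(9251/9249).
Reduce top mod 9249: now compute (2/9249).
Pull out 2: since 9249 ≡ 1 (mod 8), (2/9249) = +1.
Reached (1/9249) = 1. Collecting the sign flips along the way, the symbol is +1.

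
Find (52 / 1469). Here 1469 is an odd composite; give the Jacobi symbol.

0

Pull out 2^2: since 1469 ≡ 5 (mod 8), (2/1469) = -1, so (2/1469)^2 = +1.
Reciprocity: 13 ≡ 1 and 1469 ≡ 1 (mod 4), so (13/1469) = +(1469/13).
Reduce top mod 13: now compute (0/13).
Top reduces to 0: gcd > 1, so the symbol is 0.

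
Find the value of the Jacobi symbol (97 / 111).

Reciprocity: 97 ≡ 1 and 111 ≡ 3 (mod 4), so (97/111) = +(111/97).
Reduce top mod 97: now compute (14/97).
Pull out 2: since 97 ≡ 1 (mod 8), (2/97) = +1.
Reciprocity: 7 ≡ 3 and 97 ≡ 1 (mod 4), so (7/97) = +(97/7).
Reduce top mod 7: now compute (6/7).
Pull out 2: since 7 ≡ 7 (mod 8), (2/7) = +1.
Reciprocity: 3 ≡ 3 and 7 ≡ 3 (mod 4), so (3/7) = −(7/3).
Reduce top mod 3: now compute (1/3).
Reached (1/3) = 1. Collecting the sign flips along the way, the symbol is -1.

-1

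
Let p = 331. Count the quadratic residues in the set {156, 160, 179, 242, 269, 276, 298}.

(156/331) = +1 → QR.
(160/331) = -1 → non-residue.
(179/331) = +1 → QR.
(242/331) = -1 → non-residue.
(269/331) = +1 → QR.
(276/331) = +1 → QR.
(298/331) = -1 → non-residue.
Total quadratic residues among the 7: 4.

4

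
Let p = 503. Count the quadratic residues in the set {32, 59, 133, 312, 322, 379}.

5

(32/503) = +1 → QR.
(59/503) = +1 → QR.
(133/503) = -1 → non-residue.
(312/503) = +1 → QR.
(322/503) = +1 → QR.
(379/503) = +1 → QR.
Total quadratic residues among the 6: 5.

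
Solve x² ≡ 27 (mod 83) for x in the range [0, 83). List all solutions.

Since 83 ≡ 3 (mod 4), a square root of 27 is 27^((83+1)/4) = 27^21 mod 83.
Repeated squaring: 27^2≡65, 27^4≡75, 27^8≡64, 27^16≡29 (mod 83).
27^21 = 27^(16+4+1) ≡ 44 (mod 83).
Check: 44² = 1936 ≡ 27 (mod 83). The two roots are 39 and 44.

39, 44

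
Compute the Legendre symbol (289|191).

First reduce: 289 ≡ 98 (mod 191).
Pull out 2: since 191 ≡ 7 (mod 8), (2/191) = +1.
Reciprocity: 49 ≡ 1 and 191 ≡ 3 (mod 4), so (49/191) = +(191/49).
Reduce top mod 49: now compute (44/49).
Pull out 2^2: since 49 ≡ 1 (mod 8), (2/49) = +1, so (2/49)^2 = +1.
Reciprocity: 11 ≡ 3 and 49 ≡ 1 (mod 4), so (11/49) = +(49/11).
Reduce top mod 11: now compute (5/11).
Reciprocity: 5 ≡ 1 and 11 ≡ 3 (mod 4), so (5/11) = +(11/5).
Reduce top mod 5: now compute (1/5).
Reached (1/5) = 1. Collecting the sign flips along the way, the symbol is +1.

1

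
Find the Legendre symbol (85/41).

-1

First reduce: 85 ≡ 3 (mod 41).
Reciprocity: 3 ≡ 3 and 41 ≡ 1 (mod 4), so (3/41) = +(41/3).
Reduce top mod 3: now compute (2/3).
Pull out 2: since 3 ≡ 3 (mod 8), (2/3) = -1.
Reached (1/3) = 1. Collecting the sign flips along the way, the symbol is -1.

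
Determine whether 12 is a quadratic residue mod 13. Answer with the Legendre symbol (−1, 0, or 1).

Euler's criterion: (12/13) ≡ 12^6 (mod 13).
12^2 ≡ 1 (mod 13)
12^4 ≡ 1 (mod 13)
12^6 = 12^(4+2) ≡ 1 (mod 13).
Result is 1, so (12/13) = 1.

1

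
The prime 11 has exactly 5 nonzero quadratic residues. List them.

Square k = 1,…,5 (k and 11−k give the same square):
1²=1, 2²=4, 3²=9, 4²≡5, 5²≡3 (mod 11).
So the quadratic residues mod 11 are {1, 3, 4, 5, 9}.

1,3,4,5,9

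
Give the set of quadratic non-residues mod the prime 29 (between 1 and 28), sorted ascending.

2,3,8,10,11,12,14,15,17,18,19,21,26,27

Square k = 1,…,14 (k and 29−k give the same square):
1²=1, 2²=4, 3²=9, 4²=16, 5²=25, 6²≡7, 7²≡20, 8²≡6, 9²≡23, 10²≡13, 11²≡5, 12²≡28, 13²≡24, 14²≡22 (mod 29).
The residues are {1, 4, 5, 6, 7, 9, 13, 16, 20, 22, 23, 24, 25, 28}; the non-residues are the remaining 14 nonzero classes.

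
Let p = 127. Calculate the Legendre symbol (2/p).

Pull out 2: since 127 ≡ 7 (mod 8), (2/127) = +1.
Reached (1/127) = 1. Collecting the sign flips along the way, the symbol is +1.

1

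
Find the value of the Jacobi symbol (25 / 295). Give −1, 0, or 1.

0

Reciprocity: 25 ≡ 1 and 295 ≡ 3 (mod 4), so (25/295) = +(295/25).
Reduce top mod 25: now compute (20/25).
Pull out 2^2: since 25 ≡ 1 (mod 8), (2/25) = +1, so (2/25)^2 = +1.
Reciprocity: 5 ≡ 1 and 25 ≡ 1 (mod 4), so (5/25) = +(25/5).
Reduce top mod 5: now compute (0/5).
Top reduces to 0: gcd > 1, so the symbol is 0.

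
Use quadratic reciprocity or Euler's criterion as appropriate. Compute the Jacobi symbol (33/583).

0

Reciprocity: 33 ≡ 1 and 583 ≡ 3 (mod 4), so (33/583) = +(583/33).
Reduce top mod 33: now compute (22/33).
Pull out 2: since 33 ≡ 1 (mod 8), (2/33) = +1.
Reciprocity: 11 ≡ 3 and 33 ≡ 1 (mod 4), so (11/33) = +(33/11).
Reduce top mod 11: now compute (0/11).
Top reduces to 0: gcd > 1, so the symbol is 0.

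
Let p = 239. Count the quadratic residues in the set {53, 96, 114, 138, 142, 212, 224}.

(53/239) = -1 → non-residue.
(96/239) = +1 → QR.
(114/239) = -1 → non-residue.
(138/239) = -1 → non-residue.
(142/239) = +1 → QR.
(212/239) = -1 → non-residue.
(224/239) = -1 → non-residue.
Total quadratic residues among the 7: 2.

2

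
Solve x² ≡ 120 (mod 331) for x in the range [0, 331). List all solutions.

Since 331 ≡ 3 (mod 4), a square root of 120 is 120^((331+1)/4) = 120^83 mod 331.
Repeated squaring: 120^2≡167, 120^4≡85, 120^8≡274, 120^16≡270, 120^32≡80, 120^64≡111 (mod 331).
120^83 = 120^(64+16+2+1) ≡ 293 (mod 331).
Check: 293² = 85849 ≡ 120 (mod 331). The two roots are 38 and 293.

38, 293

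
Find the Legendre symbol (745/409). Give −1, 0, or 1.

-1

Euler's criterion: (745/409) ≡ 336^204 (mod 409).
336^2 ≡ 12 (mod 409)
336^4 ≡ 144 (mod 409)
336^8 ≡ 286 (mod 409)
336^16 ≡ 405 (mod 409)
336^32 ≡ 16 (mod 409)
336^64 ≡ 256 (mod 409)
336^128 ≡ 96 (mod 409)
336^204 = 336^(128+64+8+4) ≡ 408 (mod 409).
Result is 408 ≡ −1, so (745/409) = −1.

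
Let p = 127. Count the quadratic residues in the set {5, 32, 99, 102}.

(5/127) = -1 → non-residue.
(32/127) = +1 → QR.
(99/127) = +1 → QR.
(102/127) = -1 → non-residue.
Total quadratic residues among the 4: 2.

2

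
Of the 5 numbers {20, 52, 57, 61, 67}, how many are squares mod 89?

3

(20/89) = +1 → QR.
(52/89) = -1 → non-residue.
(57/89) = +1 → QR.
(61/89) = -1 → non-residue.
(67/89) = +1 → QR.
Total quadratic residues among the 5: 3.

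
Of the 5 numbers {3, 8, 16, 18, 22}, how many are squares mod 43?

1

(3/43) = -1 → non-residue.
(8/43) = -1 → non-residue.
(16/43) = +1 → QR.
(18/43) = -1 → non-residue.
(22/43) = -1 → non-residue.
Total quadratic residues among the 5: 1.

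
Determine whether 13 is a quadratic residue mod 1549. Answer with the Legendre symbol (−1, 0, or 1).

-1

Reciprocity: 13 ≡ 1 and 1549 ≡ 1 (mod 4), so (13/1549) = +(1549/13).
Reduce top mod 13: now compute (2/13).
Pull out 2: since 13 ≡ 5 (mod 8), (2/13) = -1.
Reached (1/13) = 1. Collecting the sign flips along the way, the symbol is -1.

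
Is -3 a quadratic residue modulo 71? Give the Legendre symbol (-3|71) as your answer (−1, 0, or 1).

First reduce: -3 ≡ 68 (mod 71).
Pull out 2^2: since 71 ≡ 7 (mod 8), (2/71) = +1, so (2/71)^2 = +1.
Reciprocity: 17 ≡ 1 and 71 ≡ 3 (mod 4), so (17/71) = +(71/17).
Reduce top mod 17: now compute (3/17).
Reciprocity: 3 ≡ 3 and 17 ≡ 1 (mod 4), so (3/17) = +(17/3).
Reduce top mod 3: now compute (2/3).
Pull out 2: since 3 ≡ 3 (mod 8), (2/3) = -1.
Reached (1/3) = 1. Collecting the sign flips along the way, the symbol is -1.

-1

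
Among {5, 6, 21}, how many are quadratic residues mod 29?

2

(5/29) = +1 → QR.
(6/29) = +1 → QR.
(21/29) = -1 → non-residue.
Total quadratic residues among the 3: 2.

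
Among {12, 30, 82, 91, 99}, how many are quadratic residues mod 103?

(12/103) = -1 → non-residue.
(30/103) = +1 → QR.
(82/103) = +1 → QR.
(91/103) = +1 → QR.
(99/103) = -1 → non-residue.
Total quadratic residues among the 5: 3.

3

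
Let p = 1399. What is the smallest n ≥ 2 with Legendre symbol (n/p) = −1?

(2/1399) = +1, so 2 is a residue.
(3/1399) = −1, so 3 is the smallest positive non-residue mod 1399.

3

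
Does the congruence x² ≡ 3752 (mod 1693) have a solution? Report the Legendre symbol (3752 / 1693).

First reduce: 3752 ≡ 366 (mod 1693).
Pull out 2: since 1693 ≡ 5 (mod 8), (2/1693) = -1.
Reciprocity: 183 ≡ 3 and 1693 ≡ 1 (mod 4), so (183/1693) = +(1693/183).
Reduce top mod 183: now compute (46/183).
Pull out 2: since 183 ≡ 7 (mod 8), (2/183) = +1.
Reciprocity: 23 ≡ 3 and 183 ≡ 3 (mod 4), so (23/183) = −(183/23).
Reduce top mod 23: now compute (22/23).
Pull out 2: since 23 ≡ 7 (mod 8), (2/23) = +1.
Reciprocity: 11 ≡ 3 and 23 ≡ 3 (mod 4), so (11/23) = −(23/11).
Reduce top mod 11: now compute (1/11).
Reached (1/11) = 1. Collecting the sign flips along the way, the symbol is -1.

-1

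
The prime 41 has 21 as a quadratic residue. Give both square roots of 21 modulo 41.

41 ≡ 1 (mod 4), so we find a root by search.
Trying successive values, 12² = 144 ≡ 21 (mod 41). The other root is 41 − 12 = 29.

12, 29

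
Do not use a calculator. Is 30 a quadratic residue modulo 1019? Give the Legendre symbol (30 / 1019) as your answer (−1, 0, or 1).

-1

Pull out 2: since 1019 ≡ 3 (mod 8), (2/1019) = -1.
Reciprocity: 15 ≡ 3 and 1019 ≡ 3 (mod 4), so (15/1019) = −(1019/15).
Reduce top mod 15: now compute (14/15).
Pull out 2: since 15 ≡ 7 (mod 8), (2/15) = +1.
Reciprocity: 7 ≡ 3 and 15 ≡ 3 (mod 4), so (7/15) = −(15/7).
Reduce top mod 7: now compute (1/7).
Reached (1/7) = 1. Collecting the sign flips along the way, the symbol is -1.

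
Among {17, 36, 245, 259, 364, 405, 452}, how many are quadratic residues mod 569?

(17/569) = +1 → QR.
(36/569) = +1 → QR.
(245/569) = +1 → QR.
(259/569) = -1 → non-residue.
(364/569) = +1 → QR.
(405/569) = +1 → QR.
(452/569) = +1 → QR.
Total quadratic residues among the 7: 6.

6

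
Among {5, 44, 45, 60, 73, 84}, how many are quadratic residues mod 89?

(5/89) = +1 → QR.
(44/89) = +1 → QR.
(45/89) = +1 → QR.
(60/89) = -1 → non-residue.
(73/89) = +1 → QR.
(84/89) = +1 → QR.
Total quadratic residues among the 6: 5.

5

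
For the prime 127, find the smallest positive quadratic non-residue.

(2/127) = +1, so 2 is a residue.
(3/127) = −1, so 3 is the smallest positive non-residue mod 127.

3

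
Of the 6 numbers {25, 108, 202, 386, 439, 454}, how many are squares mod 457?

4

(25/457) = +1 → QR.
(108/457) = +1 → QR.
(202/457) = -1 → non-residue.
(386/457) = -1 → non-residue.
(439/457) = +1 → QR.
(454/457) = +1 → QR.
Total quadratic residues among the 6: 4.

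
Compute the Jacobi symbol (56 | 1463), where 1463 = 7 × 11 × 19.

0

Pull out 2^3: since 1463 ≡ 7 (mod 8), (2/1463) = +1, so (2/1463)^3 = +1.
Reciprocity: 7 ≡ 3 and 1463 ≡ 3 (mod 4), so (7/1463) = −(1463/7).
Reduce top mod 7: now compute (0/7).
Top reduces to 0: gcd > 1, so the symbol is 0.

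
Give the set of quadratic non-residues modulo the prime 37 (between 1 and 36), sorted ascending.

2,5,6,8,13,14,15,17,18,19,20,22,23,24,29,31,32,35

Square k = 1,…,18 (k and 37−k give the same square):
1²=1, 2²=4, 3²=9, 4²=16, 5²=25, 6²=36, 7²≡12, 8²≡27, 9²≡7, 10²≡26, 11²≡10, 12²≡33, 13²≡21, 14²≡11, 15²≡3, 16²≡34, 17²≡30, 18²≡28 (mod 37).
The residues are {1, 3, 4, 7, 9, 10, 11, 12, 16, 21, 25, 26, 27, 28, 30, 33, 34, 36}; the non-residues are the remaining 18 nonzero classes.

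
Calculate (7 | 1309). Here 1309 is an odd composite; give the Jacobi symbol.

0

Reciprocity: 7 ≡ 3 and 1309 ≡ 1 (mod 4), so (7/1309) = +(1309/7).
Reduce top mod 7: now compute (0/7).
Top reduces to 0: gcd > 1, so the symbol is 0.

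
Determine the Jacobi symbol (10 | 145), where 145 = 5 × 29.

0

Pull out 2: since 145 ≡ 1 (mod 8), (2/145) = +1.
Reciprocity: 5 ≡ 1 and 145 ≡ 1 (mod 4), so (5/145) = +(145/5).
Reduce top mod 5: now compute (0/5).
Top reduces to 0: gcd > 1, so the symbol is 0.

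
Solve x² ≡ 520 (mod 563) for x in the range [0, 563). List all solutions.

Since 563 ≡ 3 (mod 4), a square root of 520 is 520^((563+1)/4) = 520^141 mod 563.
Repeated squaring: 520^2≡160, 520^4≡265, 520^8≡413, 520^16≡543, 520^32≡400, 520^64≡108, 520^128≡404 (mod 563).
520^141 = 520^(128+8+4+1) ≡ 47 (mod 563).
Check: 47² = 2209 ≡ 520 (mod 563). The two roots are 47 and 516.

47, 516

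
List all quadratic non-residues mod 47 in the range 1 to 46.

Square k = 1,…,23 (k and 47−k give the same square):
1²=1, 2²=4, 3²=9, 4²=16, 5²=25, 6²=36, 7²≡2, 8²≡17, 9²≡34, 10²≡6, 11²≡27, 12²≡3, 13²≡28, 14²≡8, 15²≡37, 16²≡21, 17²≡7, 18²≡42, 19²≡32, 20²≡24, 21²≡18, 22²≡14, 23²≡12 (mod 47).
The residues are {1, 2, 3, 4, 6, 7, 8, 9, 12, 14, 16, 17, 18, 21, 24, 25, 27, 28, 32, 34, 36, 37, 42}; the non-residues are the remaining 23 nonzero classes.

5, 10, 11, 13, 15, 19, 20, 22, 23, 26, 29, 30, 31, 33, 35, 38, 39, 40, 41, 43, 44, 45, 46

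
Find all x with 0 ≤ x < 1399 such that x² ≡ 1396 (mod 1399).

Since 1399 ≡ 3 (mod 4), a square root of 1396 is 1396^((1399+1)/4) = 1396^350 mod 1399.
Repeated squaring: 1396^2≡9, 1396^4≡81, 1396^8≡965, 1396^16≡890, 1396^32≡266, 1396^64≡806, 1396^128≡500, 1396^256≡978 (mod 1399).
1396^350 = 1396^(256+64+16+8+4+2) ≡ 618 (mod 1399).
Check: 618² = 381924 ≡ 1396 (mod 1399). The two roots are 618 and 781.

618, 781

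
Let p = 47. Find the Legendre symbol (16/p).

Euler's criterion: (16/47) ≡ 16^23 (mod 47).
16^2 ≡ 21 (mod 47)
16^4 ≡ 18 (mod 47)
16^8 ≡ 42 (mod 47)
16^16 ≡ 25 (mod 47)
16^23 = 16^(16+4+2+1) ≡ 1 (mod 47).
Result is 1, so (16/47) = 1.

1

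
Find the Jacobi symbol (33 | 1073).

Reciprocity: 33 ≡ 1 and 1073 ≡ 1 (mod 4), so (33/1073) = +(1073/33).
Reduce top mod 33: now compute (17/33).
Reciprocity: 17 ≡ 1 and 33 ≡ 1 (mod 4), so (17/33) = +(33/17).
Reduce top mod 17: now compute (16/17).
Pull out 2^4: since 17 ≡ 1 (mod 8), (2/17) = +1, so (2/17)^4 = +1.
Reached (1/17) = 1. Collecting the sign flips along the way, the symbol is +1.

1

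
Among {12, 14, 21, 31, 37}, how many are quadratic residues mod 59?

2

(12/59) = +1 → QR.
(14/59) = -1 → non-residue.
(21/59) = +1 → QR.
(31/59) = -1 → non-residue.
(37/59) = -1 → non-residue.
Total quadratic residues among the 5: 2.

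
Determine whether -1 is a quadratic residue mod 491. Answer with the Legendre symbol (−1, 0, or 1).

First reduce: -1 ≡ 490 (mod 491).
Pull out 2: since 491 ≡ 3 (mod 8), (2/491) = -1.
Reciprocity: 245 ≡ 1 and 491 ≡ 3 (mod 4), so (245/491) = +(491/245).
Reduce top mod 245: now compute (1/245).
Reached (1/245) = 1. Collecting the sign flips along the way, the symbol is -1.

-1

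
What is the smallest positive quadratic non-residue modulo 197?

2

(2/197) = −1, so 2 is the smallest positive non-residue mod 197.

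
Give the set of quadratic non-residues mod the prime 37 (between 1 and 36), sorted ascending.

Square k = 1,…,18 (k and 37−k give the same square):
1²=1, 2²=4, 3²=9, 4²=16, 5²=25, 6²=36, 7²≡12, 8²≡27, 9²≡7, 10²≡26, 11²≡10, 12²≡33, 13²≡21, 14²≡11, 15²≡3, 16²≡34, 17²≡30, 18²≡28 (mod 37).
The residues are {1, 3, 4, 7, 9, 10, 11, 12, 16, 21, 25, 26, 27, 28, 30, 33, 34, 36}; the non-residues are the remaining 18 nonzero classes.

2 5 6 8 13 14 15 17 18 19 20 22 23 24 29 31 32 35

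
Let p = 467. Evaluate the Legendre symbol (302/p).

Pull out 2: since 467 ≡ 3 (mod 8), (2/467) = -1.
Reciprocity: 151 ≡ 3 and 467 ≡ 3 (mod 4), so (151/467) = −(467/151).
Reduce top mod 151: now compute (14/151).
Pull out 2: since 151 ≡ 7 (mod 8), (2/151) = +1.
Reciprocity: 7 ≡ 3 and 151 ≡ 3 (mod 4), so (7/151) = −(151/7).
Reduce top mod 7: now compute (4/7).
Pull out 2^2: since 7 ≡ 7 (mod 8), (2/7) = +1, so (2/7)^2 = +1.
Reached (1/7) = 1. Collecting the sign flips along the way, the symbol is -1.

-1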